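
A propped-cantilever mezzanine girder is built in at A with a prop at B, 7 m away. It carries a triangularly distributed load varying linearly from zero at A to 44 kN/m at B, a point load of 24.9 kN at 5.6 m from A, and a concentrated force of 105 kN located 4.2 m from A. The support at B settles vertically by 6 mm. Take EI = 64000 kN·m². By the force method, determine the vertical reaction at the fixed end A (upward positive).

Choose R_B as the redundant. The primary structure is the cantilever fixed at A.
Deflection at B on the released cantilever, summing each load's contribution:
  triangular load, peak 44 at the free end: 11w₀L⁴/(120EI) = 9684/EI
  point load 24.9 at a = 5.6: Pa²(3L − a)/(6EI) = 2004/EI
  point load 105 at a = 4.2: Pa²(3L − a)/(6EI) = 5186/EI
  δ_0 = 16874/EI
Flexibility coefficient — unit upward force at B: δ_{BB} = L³/(3EI) = 114.3/EI.
With EI = 64000 kN·m²: δ_0 = 0.26366 m and δ_{BB} = 0.001786 m/kN.
Compatibility — the beam at B must follow the support down by 0.006 m: δ_0 − R_B·δ_{BB} = 0.006, so R_B = (0.26366 − 0.006)/0.001786 = 144.2 kN.
Vertical equilibrium: R_A = ΣP − R_B = 283.9 − 144.2 = 139.7 kN.

R_A = 139.7 kN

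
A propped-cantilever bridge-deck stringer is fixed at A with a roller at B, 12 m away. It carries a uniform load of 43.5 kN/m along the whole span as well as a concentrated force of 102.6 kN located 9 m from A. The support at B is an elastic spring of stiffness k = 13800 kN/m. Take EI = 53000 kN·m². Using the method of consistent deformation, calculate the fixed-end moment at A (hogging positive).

Release the roller at B. Primary structure: cantilever fixed at A.
Downward deflection at the released point B due to the loads:
  UDL 43.5: wL⁴/(8EI) = 112752/EI
  point load 102.6 at a = 9: Pa²(3L − a)/(6EI) = 37398/EI
  δ_0 = 150150/EI
Tip deflection under a unit load at B: L³/(3EI) = 576/EI.
With EI = 53000 kN·m²: δ_0 = 2.833 m and δ_{BB} = 0.010868 m/kN.
Compatibility — the spring shortens by R_B/k under the reaction it provides: δ_0 − R_B·δ_{BB} = R_B/k. With 1/k = 0.000072 m/kN, R_B = δ_0 / (δ_{BB} + 1/k) = 2.833 / (0.010868 + 0.000072) = 258.9 kN.
Moment equilibrium about A: M_A = Σ(load moments about A) − R_B·L = 4055 − 258.9×12 = 948 kN·m.

M_A = 948 kN·m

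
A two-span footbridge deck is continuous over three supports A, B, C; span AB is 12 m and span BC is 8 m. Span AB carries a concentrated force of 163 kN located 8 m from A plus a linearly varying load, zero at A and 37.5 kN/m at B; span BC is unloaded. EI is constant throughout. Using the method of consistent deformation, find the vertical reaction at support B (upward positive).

Release continuity at B by inserting a hinge; the redundant is the internal moment M_B. The primary structure is two simply-supported spans AB and BC.
Rotations at B on the released spans (each span's end-slope, ×1/EI):
  span AB: point load 163 at a = 8: Pab(L + a)/(6LEI) = 1449/EI
  span AB: triangular load, peak 37.5: w₀L³/(45EI) = 1440/EI
  relative rotation θ_0 = (2889 + 0)/EI = 2889/EI
A unit hogging moment at B produces rotation L₁/(3EI) + L₂/(3EI) = 6.667/EI.
Slope continuity at B: θ_0 = M_B·6.667/EI, so M_B = 2889/6.667 = 433.3 kN·m (hogging).
Span AB, ΣM about A with M_B applied at B: R_B^{AB}·12 = 3104 + 433.3, so R_B^{AB} = 294.8 kN and R_A = 388 − 294.8 = 93.22 kN.
Span BC, ΣM about C: R_B^{BC}·8 = 0 + 433.3, so R_B^{BC} = 54.17 kN and R_C = 0 − 54.17 = -54.17 kN.
R_B = 294.8 + 54.17 = 348.9 kN.

R_B = 348.9 kN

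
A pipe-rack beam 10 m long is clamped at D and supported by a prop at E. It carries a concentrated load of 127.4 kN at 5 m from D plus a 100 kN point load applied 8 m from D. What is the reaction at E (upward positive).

Release the roller at E. Primary structure: cantilever fixed at D.
Deflection at E on the released cantilever, summing each load's contribution:
  point load 127.4 at a = 5: Pa²(3L − a)/(6EI) = 13271/EI
  point load 100 at a = 8: Pa²(3L − a)/(6EI) = 23467/EI
  δ_0 = 36738/EI
Tip deflection under a unit load at E: L³/(3EI) = 333.3/EI.
Compatibility at E: δ_0 − R_E·δ_{EE} = 0, so R_E = 36738/333.3 = 110.2 kN.

R_E = 110.2 kN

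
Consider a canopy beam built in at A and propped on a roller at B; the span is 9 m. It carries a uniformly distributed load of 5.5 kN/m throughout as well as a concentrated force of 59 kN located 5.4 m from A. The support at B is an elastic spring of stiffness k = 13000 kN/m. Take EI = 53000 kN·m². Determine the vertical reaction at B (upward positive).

R_B = 43.32 kN

Remove the prop at B; the released (primary) structure is a cantilever built in at A.
Primary-structure tip deflection at B by superposition:
  UDL 5.5: wL⁴/(8EI) = 4511/EI
  point load 59 at a = 5.4: Pa²(3L − a)/(6EI) = 6194/EI
  δ_0 = 10704/EI
Tip deflection under a unit load at B: L³/(3EI) = 243/EI.
With EI = 53000 kN·m²: δ_0 = 0.20197 m and δ_{BB} = 0.004585 m/kN.
Compatibility — the spring shortens by R_B/k under the reaction it provides: δ_0 − R_B·δ_{BB} = R_B/k. With 1/k = 0.000077 m/kN, R_B = δ_0 / (δ_{BB} + 1/k) = 0.20197 / (0.004585 + 0.000077) = 43.32 kN.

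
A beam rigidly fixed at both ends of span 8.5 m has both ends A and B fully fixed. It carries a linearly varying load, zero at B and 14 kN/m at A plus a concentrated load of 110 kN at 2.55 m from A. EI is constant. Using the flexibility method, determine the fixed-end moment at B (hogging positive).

M_B = 92.62 kN·m

Release both end moments; the primary structure is a simply-supported span AB with redundants M_A and M_B.
Simple-span end rotations at A and B under the given loads:
  at A: triangular load, peak 14: w₀L³/(45EI) = 191.1/EI
  at B: triangular load, peak 14: 7w₀L³/(360EI) = 167.2/EI
  at A: point load 110 at a = 2.55: Pab(L + b)/(6LEI) = 472.9/EI
  at B: point load 110 at a = 2.55: Pab(L + a)/(6LEI) = 361.6/EI
  θ_A0 = 663.9/EI,  θ_B0 = 528.8/EI
Flexibility coefficients: a unit moment at one end gives L/(3EI) there and L/(6EI) at the far end, so f₁₁ = f₂₂ = 2.833/EI and f₁₂ = f₂₁ = 1.417/EI.
Compatibility — zero rotation at each built-in end:
  2.833 M_A + 1.417 M_B = 663.9
  1.417 M_A + 2.833 M_B = 528.8
Solving the pair gives M_A = 188 kN·m and M_B = 92.62 kN·m (hogging).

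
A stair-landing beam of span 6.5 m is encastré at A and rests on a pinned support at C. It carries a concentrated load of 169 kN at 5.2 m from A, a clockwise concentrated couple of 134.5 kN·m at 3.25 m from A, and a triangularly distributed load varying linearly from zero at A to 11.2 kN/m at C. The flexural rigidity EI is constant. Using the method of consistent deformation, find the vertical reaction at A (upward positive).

Release the roller at C. Primary structure: cantilever fixed at A.
Deflection at C on the released cantilever, summing each load's contribution:
  point load 169 at a = 5.2: Pa²(3L − a)/(6EI) = 10891/EI
  clockwise couple 134.5 at a = 3.25: M₀a(2L − a)/(2EI) = 2131/EI
  triangular load, peak 11.2 at the free end: 11w₀L⁴/(120EI) = 1833/EI
  δ_0 = 14855/EI
Tip deflection under a unit load at C: L³/(3EI) = 91.54/EI.
Compatibility at C: δ_0 − R_C·δ_{CC} = 0, so R_C = 14855/91.54 = 162.3 kN.
Vertical equilibrium: R_A = ΣP − R_C = 205.4 − 162.3 = 43.13 kN.

R_A = 43.13 kN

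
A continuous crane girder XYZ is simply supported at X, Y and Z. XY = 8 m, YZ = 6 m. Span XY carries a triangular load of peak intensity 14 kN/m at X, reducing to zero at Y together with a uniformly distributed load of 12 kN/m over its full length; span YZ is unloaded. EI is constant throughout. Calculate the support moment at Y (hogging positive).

Release continuity at Y by inserting a hinge; the redundant is the internal moment M_Y. The primary structure is two simply-supported spans XY and YZ.
End slopes at the hinge Y, treating each span as simply supported:
  span XY: triangular load, peak 14: 7w₀L³/(360EI) = 139.4/EI
  span XY: UDL 12: wL³/(24EI) = 256/EI
  relative rotation θ_0 = (395.4 + 0)/EI = 395.4/EI
A unit hogging moment at Y produces rotation L₁/(3EI) + L₂/(3EI) = 4.667/EI.
Compatibility: M_Y·(L₁+L₂)/(3EI) = θ_0, giving M_Y = 84.72 kN·m (hogging).

M_Y = 84.72 kN·m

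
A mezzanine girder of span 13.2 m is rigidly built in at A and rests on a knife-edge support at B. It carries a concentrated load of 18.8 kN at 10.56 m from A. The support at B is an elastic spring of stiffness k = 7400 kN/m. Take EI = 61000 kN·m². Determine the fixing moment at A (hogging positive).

M_A = 25.68 kN·m

Remove the prop at B; the released (primary) structure is a cantilever built in at A.
Free-end deflection of the primary structure under the applied loading (downward +):
  point load 18.8 at a = 10.56: Pa²(3L − a)/(6EI) = 10147/EI
Tip deflection under a unit load at B: L³/(3EI) = 766.7/EI.
With EI = 61000 kN·m²: δ_0 = 0.16634 m and δ_{BB} = 0.012568 m/kN.
Compatibility — the spring shortens by R_B/k under the reaction it provides: δ_0 − R_B·δ_{BB} = R_B/k. With 1/k = 0.000135 m/kN, R_B = δ_0 / (δ_{BB} + 1/k) = 0.16634 / (0.012568 + 0.000135) = 13.09 kN.
Moment equilibrium about A: M_A = Σ(load moments about A) − R_B·L = 198.5 − 13.09×13.2 = 25.68 kN·m.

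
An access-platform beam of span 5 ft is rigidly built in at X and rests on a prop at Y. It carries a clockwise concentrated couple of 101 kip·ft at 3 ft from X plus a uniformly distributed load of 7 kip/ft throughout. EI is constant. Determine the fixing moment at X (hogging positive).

Choose R_Y as the redundant. The primary structure is the cantilever fixed at X.
Primary-structure tip deflection at Y by superposition:
  clockwise couple 101 at a = 3: M₀a(2L − a)/(2EI) = 1060/EI
  UDL 7: wL⁴/(8EI) = 546.9/EI
  δ_0 = 1607/EI
Tip deflection under a unit load at Y: L³/(3EI) = 41.67/EI.
Compatibility at Y: δ_0 − R_Y·δ_{YY} = 0, so R_Y = 1607/41.67 = 38.58 kip.
Moment equilibrium about X: M_X = Σ(load moments about X) − R_Y·L = 188.5 − 38.58×5 = -4.385 kip·ft.

M_X = -4.385 kip·ft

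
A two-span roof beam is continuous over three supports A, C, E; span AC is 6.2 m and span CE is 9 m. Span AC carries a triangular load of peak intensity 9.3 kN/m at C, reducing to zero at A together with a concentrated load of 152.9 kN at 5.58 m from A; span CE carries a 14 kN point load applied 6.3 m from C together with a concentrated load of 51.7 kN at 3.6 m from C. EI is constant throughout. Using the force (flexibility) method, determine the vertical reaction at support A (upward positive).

R_A = 7.825 kN

Release continuity at C by inserting a hinge; the redundant is the internal moment M_C. The primary structure is two simply-supported spans AC and CE.
Discontinuity in slope at C on the released structure — sum the simple-span end rotations:
  span AC: triangular load, peak 9.3: w₀L³/(45EI) = 49.25/EI
  span AC: point load 152.9 at a = 5.58: Pab(L + a)/(6LEI) = 167.5/EI
  span CE: point load 14 at a = 6.3: Pab(L + b)/(6LEI) = 51.6/EI
  span CE: point load 51.7 at a = 3.6: Pab(L + b)/(6LEI) = 268/EI
  relative rotation θ_0 = (216.8 + 319.6)/EI = 536.4/EI
A unit hogging moment at C produces rotation L₁/(3EI) + L₂/(3EI) = 5.067/EI.
Slope continuity at C: θ_0 = M_C·5.067/EI, so M_C = 536.4/5.067 = 105.9 kN·m (hogging).
Span AC, ΣM about A with M_C applied at C: R_C^{AC}·6.2 = 972.3 + 105.9, so R_C^{AC} = 173.9 kN and R_A = 181.7 − 173.9 = 7.825 kN.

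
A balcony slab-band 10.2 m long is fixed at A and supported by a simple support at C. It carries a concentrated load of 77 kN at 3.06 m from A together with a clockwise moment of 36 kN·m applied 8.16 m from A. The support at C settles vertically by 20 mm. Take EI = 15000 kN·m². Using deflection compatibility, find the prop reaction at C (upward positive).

R_C = 13.59 kN

Take the reaction at C as the redundant and release it; the primary structure is a cantilever fixed at A.
Downward deflection at the released point C due to the loads:
  point load 77 at a = 3.06: Pa²(3L − a)/(6EI) = 3309/EI
  clockwise couple 36 at a = 8.16: M₀a(2L − a)/(2EI) = 1798/EI
  δ_0 = 5107/EI
Tip deflection under a unit load at C: L³/(3EI) = 353.7/EI.
With EI = 15000 kN·m²: δ_0 = 0.34048 m and δ_{CC} = 0.023582 m/kN.
Compatibility — the beam at C must follow the support down by 0.02 m: δ_0 − R_C·δ_{CC} = 0.02, so R_C = (0.34048 − 0.02)/0.023582 = 13.59 kN.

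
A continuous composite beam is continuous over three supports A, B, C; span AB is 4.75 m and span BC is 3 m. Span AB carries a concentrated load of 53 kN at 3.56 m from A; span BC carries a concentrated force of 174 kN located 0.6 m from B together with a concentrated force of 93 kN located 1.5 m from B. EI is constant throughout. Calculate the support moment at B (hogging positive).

M_B = 74.69 kN·m

Insert a hinge at B; M_B is the redundant, and each span becomes simply supported.
Discontinuity in slope at B on the released structure — sum the simple-span end rotations:
  span AB: point load 53 at a = 3.56: Pab(L + a)/(6LEI) = 65.47/EI
  span BC: point load 174 at a = 0.6: Pab(L + b)/(6LEI) = 75.17/EI
  span BC: point load 93 at a = 1.5: Pab(L + b)/(6LEI) = 52.31/EI
  relative rotation θ_0 = (65.47 + 127.5)/EI = 192.9/EI
A unit hogging moment at B produces rotation L₁/(3EI) + L₂/(3EI) = 2.583/EI.
Slope continuity at B: θ_0 = M_B·2.583/EI, so M_B = 192.9/2.583 = 74.69 kN·m (hogging).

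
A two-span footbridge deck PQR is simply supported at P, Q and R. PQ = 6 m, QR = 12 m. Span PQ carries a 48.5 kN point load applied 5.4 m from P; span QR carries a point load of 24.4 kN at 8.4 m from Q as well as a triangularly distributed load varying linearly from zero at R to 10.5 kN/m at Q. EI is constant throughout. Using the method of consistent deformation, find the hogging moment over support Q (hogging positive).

Insert a hinge at Q; M_Q is the redundant, and each span becomes simply supported.
End slopes at the hinge Q, treating each span as simply supported:
  span PQ: point load 48.5 at a = 5.4: Pab(L + a)/(6LEI) = 49.76/EI
  span QR: point load 24.4 at a = 8.4: Pab(L + b)/(6LEI) = 159.9/EI
  span QR: triangular load, peak 10.5: w₀L³/(45EI) = 403.2/EI
  relative rotation θ_0 = (49.76 + 563.1)/EI = 612.8/EI
A unit hogging moment at Q produces rotation L₁/(3EI) + L₂/(3EI) = 6/EI.
Slope continuity at Q: θ_0 = M_Q·6/EI, so M_Q = 612.8/6 = 102.1 kN·m (hogging).

M_Q = 102.1 kN·m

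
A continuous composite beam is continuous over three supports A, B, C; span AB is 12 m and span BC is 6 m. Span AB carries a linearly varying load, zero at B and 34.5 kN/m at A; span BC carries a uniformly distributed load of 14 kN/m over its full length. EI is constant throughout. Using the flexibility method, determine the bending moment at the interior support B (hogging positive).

M_B = 214.2 kN·m

Insert a hinge at B; M_B is the redundant, and each span becomes simply supported.
Rotations at B on the released spans (each span's end-slope, ×1/EI):
  span AB: triangular load, peak 34.5: 7w₀L³/(360EI) = 1159/EI
  span BC: UDL 14: wL³/(24EI) = 126/EI
  relative rotation θ_0 = (1159 + 126)/EI = 1285/EI
A unit hogging moment at B produces rotation L₁/(3EI) + L₂/(3EI) = 6/EI.
Slope continuity at B: θ_0 = M_B·6/EI, so M_B = 1285/6 = 214.2 kN·m (hogging).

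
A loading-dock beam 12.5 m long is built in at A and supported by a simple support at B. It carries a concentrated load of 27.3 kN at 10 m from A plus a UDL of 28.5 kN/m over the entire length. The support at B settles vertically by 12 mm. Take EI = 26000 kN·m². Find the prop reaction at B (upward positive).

Remove the prop at B; the released (primary) structure is a cantilever built in at A.
Deflection at B on the released cantilever, summing each load's contribution:
  point load 27.3 at a = 10: Pa²(3L − a)/(6EI) = 12512/EI
  UDL 28.5: wL⁴/(8EI) = 86975/EI
  δ_0 = 99488/EI
Tip deflection under a unit load at B: L³/(3EI) = 651/EI.
With EI = 26000 kN·m²: δ_0 = 3.8264 m and δ_{BB} = 0.02504 m/kN.
Compatibility — the beam at B must follow the support down by 0.012 m: δ_0 − R_B·δ_{BB} = 0.012, so R_B = (3.8264 − 0.012)/0.02504 = 152.3 kN.

R_B = 152.3 kN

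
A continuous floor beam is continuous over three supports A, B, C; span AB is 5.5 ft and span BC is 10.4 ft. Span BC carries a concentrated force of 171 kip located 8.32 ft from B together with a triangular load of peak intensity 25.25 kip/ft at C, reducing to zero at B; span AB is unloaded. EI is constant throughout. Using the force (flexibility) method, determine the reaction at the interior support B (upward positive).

Take M_B as the redundant. Released structure: two simple spans AB and BC with a hinge at B.
Discontinuity in slope at B on the released structure — sum the simple-span end rotations:
  span BC: point load 171 at a = 8.32: Pab(L + b)/(6LEI) = 591.9/EI
  span BC: triangular load, peak 25.25: 7w₀L³/(360EI) = 552.3/EI
  relative rotation θ_0 = (0 + 1144)/EI = 1144/EI
A unit hogging moment at B produces rotation L₁/(3EI) + L₂/(3EI) = 5.3/EI.
Slope continuity at B: θ_0 = M_B·5.3/EI, so M_B = 1144/5.3 = 215.9 kip·ft (hogging).
Span AB, ΣM about A with M_B applied at B: R_B^{AB}·5.5 = 0 + 215.9, so R_B^{AB} = 39.25 kip and R_A = 0 − 39.25 = -39.25 kip.
Span BC, ΣM about C: R_B^{BC}·10.4 = 810.9 + 215.9, so R_B^{BC} = 98.72 kip and R_C = 302.3 − 98.72 = 203.6 kip.
R_B = 39.25 + 98.72 = 138 kip.

R_B = 138 kip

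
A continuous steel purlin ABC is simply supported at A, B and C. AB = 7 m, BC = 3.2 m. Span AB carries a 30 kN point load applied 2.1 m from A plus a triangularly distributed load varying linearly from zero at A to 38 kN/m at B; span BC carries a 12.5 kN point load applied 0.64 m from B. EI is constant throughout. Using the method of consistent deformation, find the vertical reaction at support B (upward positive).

R_B = 156.2 kN

Insert a hinge at B; M_B is the redundant, and each span becomes simply supported.
Discontinuity in slope at B on the released structure — sum the simple-span end rotations:
  span AB: point load 30 at a = 2.1: Pab(L + a)/(6LEI) = 66.89/EI
  span AB: triangular load, peak 38: w₀L³/(45EI) = 289.6/EI
  span BC: point load 12.5 at a = 0.64: Pab(L + b)/(6LEI) = 6.144/EI
  relative rotation θ_0 = (356.5 + 6.144)/EI = 362.7/EI
A unit hogging moment at B produces rotation L₁/(3EI) + L₂/(3EI) = 3.4/EI.
Slope continuity at B: θ_0 = M_B·3.4/EI, so M_B = 362.7/3.4 = 106.7 kN·m (hogging).
Span AB, ΣM about A with M_B applied at B: R_B^{AB}·7 = 683.7 + 106.7, so R_B^{AB} = 112.9 kN and R_A = 163 − 112.9 = 50.09 kN.
Span BC, ΣM about C: R_B^{BC}·3.2 = 32 + 106.7, so R_B^{BC} = 43.33 kN and R_C = 12.5 − 43.33 = -30.83 kN.
R_B = 112.9 + 43.33 = 156.2 kN.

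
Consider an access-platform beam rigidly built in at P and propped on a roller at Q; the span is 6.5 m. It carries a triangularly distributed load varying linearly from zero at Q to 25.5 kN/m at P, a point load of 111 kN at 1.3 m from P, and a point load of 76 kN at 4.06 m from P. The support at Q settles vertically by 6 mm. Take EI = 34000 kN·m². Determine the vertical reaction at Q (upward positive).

Remove the prop at Q; the released (primary) structure is a cantilever built in at P.
Primary-structure tip deflection at Q by superposition:
  triangular load, peak 25.5 at the fixed end: w₀L⁴/(30EI) = 1517/EI
  point load 111 at a = 1.3: Pa²(3L − a)/(6EI) = 569/EI
  point load 76 at a = 4.06: Pa²(3L − a)/(6EI) = 3224/EI
  δ_0 = 5310/EI
Tip deflection under a unit load at Q: L³/(3EI) = 91.54/EI.
With EI = 34000 kN·m²: δ_0 = 0.15618 m and δ_{QQ} = 0.002692 m/kN.
Compatibility — the beam at Q must follow the support down by 0.006 m: δ_0 − R_Q·δ_{QQ} = 0.006, so R_Q = (0.15618 − 0.006)/0.002692 = 55.78 kN.

R_Q = 55.78 kN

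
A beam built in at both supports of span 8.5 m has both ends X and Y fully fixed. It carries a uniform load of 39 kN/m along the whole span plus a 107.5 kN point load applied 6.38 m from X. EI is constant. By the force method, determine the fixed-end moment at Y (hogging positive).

Take the two fixed-end moments M_X, M_Y as redundants; the released structure is the simple span XY.
Simple-span end rotations at X and Y under the given loads:
  at X: UDL 39: wL³/(24EI) = 998/EI
  at Y: UDL 39: wL³/(24EI) = 998/EI
  at X: point load 107.5 at a = 6.38: Pab(L + b)/(6LEI) = 302.8/EI
  at Y: point load 107.5 at a = 6.38: Pab(L + a)/(6LEI) = 424.2/EI
  θ_X0 = 1301/EI,  θ_Y0 = 1422/EI
Flexibility coefficients: a unit moment at one end gives L/(3EI) there and L/(6EI) at the far end, so f₁₁ = f₂₂ = 2.833/EI and f₁₂ = f₂₁ = 1.417/EI.
Compatibility — zero rotation at each built-in end:
  2.833 M_X + 1.417 M_Y = 1301
  1.417 M_X + 2.833 M_Y = 1422
Solving the pair gives M_X = 277.5 kN·m and M_Y = 363.2 kN·m (hogging).

M_Y = 363.2 kN·m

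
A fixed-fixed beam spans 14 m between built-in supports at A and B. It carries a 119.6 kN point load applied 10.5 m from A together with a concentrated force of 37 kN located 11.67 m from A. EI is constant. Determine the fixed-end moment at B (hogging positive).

M_B = 295.4 kN·m

Take the two fixed-end moments M_A, M_B as redundants; the released structure is the simple span AB.
Simple-span end rotations at A and B under the given loads:
  at A: point load 119.6 at a = 10.5: Pab(L + b)/(6LEI) = 915.7/EI
  at B: point load 119.6 at a = 10.5: Pab(L + a)/(6LEI) = 1282/EI
  at A: point load 37 at a = 11.67: Pab(L + b)/(6LEI) = 195.6/EI
  at B: point load 37 at a = 11.67: Pab(L + a)/(6LEI) = 307.5/EI
  θ_A0 = 1111/EI,  θ_B0 = 1589/EI
Flexibility coefficients: a unit moment at one end gives L/(3EI) there and L/(6EI) at the far end, so f₁₁ = f₂₂ = 4.667/EI and f₁₂ = f₂₁ = 2.333/EI.
Compatibility — zero rotation at each built-in end:
  4.667 M_A + 2.333 M_B = 1111
  2.333 M_A + 4.667 M_B = 1589
Solving the pair gives M_A = 90.45 kN·m and M_B = 295.4 kN·m (hogging).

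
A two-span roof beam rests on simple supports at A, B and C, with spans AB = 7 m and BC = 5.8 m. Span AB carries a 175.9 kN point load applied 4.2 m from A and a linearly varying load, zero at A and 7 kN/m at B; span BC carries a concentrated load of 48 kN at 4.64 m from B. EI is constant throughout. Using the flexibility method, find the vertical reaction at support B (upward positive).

R_B = 180 kN

Insert a hinge at B; M_B is the redundant, and each span becomes simply supported.
Discontinuity in slope at B on the released structure — sum the simple-span end rotations:
  span AB: point load 175.9 at a = 4.2: Pab(L + a)/(6LEI) = 551.6/EI
  span AB: triangular load, peak 7: w₀L³/(45EI) = 53.36/EI
  span BC: point load 48 at a = 4.64: Pab(L + b)/(6LEI) = 51.67/EI
  relative rotation θ_0 = (605 + 51.67)/EI = 656.6/EI
A unit hogging moment at B produces rotation L₁/(3EI) + L₂/(3EI) = 4.267/EI.
Compatibility: M_B·(L₁+L₂)/(3EI) = θ_0, giving M_B = 153.9 kN·m (hogging).
Span AB, ΣM about A with M_B applied at B: R_B^{AB}·7 = 853.1 + 153.9, so R_B^{AB} = 143.9 kN and R_A = 200.4 − 143.9 = 56.54 kN.
Span BC, ΣM about C: R_B^{BC}·5.8 = 55.68 + 153.9, so R_B^{BC} = 36.13 kN and R_C = 48 − 36.13 = 11.87 kN.
R_B = 143.9 + 36.13 = 180 kN.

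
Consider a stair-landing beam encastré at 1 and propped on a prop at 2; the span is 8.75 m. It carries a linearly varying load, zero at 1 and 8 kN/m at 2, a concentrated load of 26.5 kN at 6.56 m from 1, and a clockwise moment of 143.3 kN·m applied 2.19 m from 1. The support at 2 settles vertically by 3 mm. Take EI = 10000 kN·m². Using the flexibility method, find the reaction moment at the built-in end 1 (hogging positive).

M_1 = 113.3 kN·m

Take the reaction at 2 as the redundant and release it; the primary structure is a cantilever fixed at 1.
Free-end deflection of the primary structure under the applied loading (downward +):
  triangular load, peak 8 at the free end: 11w₀L⁴/(120EI) = 4299/EI
  point load 26.5 at a = 6.56: Pa²(3L − a)/(6EI) = 3742/EI
  clockwise couple 143.3 at a = 2.19: M₀a(2L − a)/(2EI) = 2402/EI
  δ_0 = 10443/EI
Flexibility coefficient — unit upward force at 2: δ_{22} = L³/(3EI) = 223.3/EI.
With EI = 10000 kN·m²: δ_0 = 1.0443 m and δ_{22} = 0.022331 m/kN.
Compatibility — the beam at 2 must follow the support down by 0.003 m: δ_0 − R_2·δ_{22} = 0.003, so R_2 = (1.0443 − 0.003)/0.022331 = 46.63 kN.
Moment equilibrium about 1: M_1 = Σ(load moments about 1) − R_2·L = 521.3 − 46.63×8.75 = 113.3 kN·m.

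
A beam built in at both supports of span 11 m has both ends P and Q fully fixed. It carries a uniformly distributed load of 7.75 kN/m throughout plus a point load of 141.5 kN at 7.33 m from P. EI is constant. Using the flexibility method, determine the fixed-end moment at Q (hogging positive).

Take the two fixed-end moments M_P, M_Q as redundants; the released structure is the simple span PQ.
On the primary (simply-supported) span, the end slopes from the loading are:
  at P: UDL 7.75: wL³/(24EI) = 429.8/EI
  at Q: UDL 7.75: wL³/(24EI) = 429.8/EI
  at P: point load 141.5 at a = 7.33: Pab(L + b)/(6LEI) = 846.1/EI
  at Q: point load 141.5 at a = 7.33: Pab(L + a)/(6LEI) = 1057/EI
  θ_P0 = 1276/EI,  θ_Q0 = 1487/EI
Flexibility coefficients: a unit moment at one end gives L/(3EI) there and L/(6EI) at the far end, so f₁₁ = f₂₂ = 3.667/EI and f₁₂ = f₂₁ = 1.833/EI.
Compatibility — zero rotation at each built-in end:
  3.667 M_P + 1.833 M_Q = 1276
  1.833 M_P + 3.667 M_Q = 1487
Solving the pair gives M_P = 193.6 kN·m and M_Q = 308.7 kN·m (hogging).

M_Q = 308.7 kN·m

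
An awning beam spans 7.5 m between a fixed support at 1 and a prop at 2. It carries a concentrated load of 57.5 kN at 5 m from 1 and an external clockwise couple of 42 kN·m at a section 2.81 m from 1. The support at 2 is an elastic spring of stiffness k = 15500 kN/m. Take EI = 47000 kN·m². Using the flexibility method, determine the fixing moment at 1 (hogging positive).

M_1 = 73.05 kN·m

Choose R_2 as the redundant. The primary structure is the cantilever fixed at 1.
Primary-structure tip deflection at 2 by superposition:
  point load 57.5 at a = 5: Pa²(3L − a)/(6EI) = 4193/EI
  clockwise couple 42 at a = 2.81: M₀a(2L − a)/(2EI) = 719.3/EI
  δ_0 = 4912/EI
Flexibility coefficient — unit upward force at 2: δ_{22} = L³/(3EI) = 140.6/EI.
With EI = 47000 kN·m²: δ_0 = 0.10451 m and δ_{22} = 0.002992 m/kN.
Compatibility — the spring shortens by R_2/k under the reaction it provides: δ_0 − R_2·δ_{22} = R_2/k. With 1/k = 0.000065 m/kN, R_2 = δ_0 / (δ_{22} + 1/k) = 0.10451 / (0.002992 + 0.000065) = 34.19 kN.
Moment equilibrium about 1: M_1 = Σ(load moments about 1) − R_2·L = 329.5 − 34.19×7.5 = 73.05 kN·m.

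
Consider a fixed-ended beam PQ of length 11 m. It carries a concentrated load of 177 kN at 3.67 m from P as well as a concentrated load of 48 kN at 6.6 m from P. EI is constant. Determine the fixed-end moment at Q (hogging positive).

M_Q = 220.5 kN·m

Release both end moments; the primary structure is a simply-supported span PQ with redundants M_P and M_Q.
On the primary (simply-supported) span, the end slopes from the loading are:
  at P: point load 177 at a = 3.67: Pab(L + b)/(6LEI) = 1322/EI
  at Q: point load 177 at a = 3.67: Pab(L + a)/(6LEI) = 1058/EI
  at P: point load 48 at a = 6.6: Pab(L + b)/(6LEI) = 325.2/EI
  at Q: point load 48 at a = 6.6: Pab(L + a)/(6LEI) = 371.7/EI
  θ_P0 = 1648/EI,  θ_Q0 = 1430/EI
Flexibility coefficients: a unit moment at one end gives L/(3EI) there and L/(6EI) at the far end, so f₁₁ = f₂₂ = 3.667/EI and f₁₂ = f₂₁ = 1.833/EI.
Compatibility — zero rotation at each built-in end:
  3.667 M_P + 1.833 M_Q = 1648
  1.833 M_P + 3.667 M_Q = 1430
Solving the pair gives M_P = 339.1 kN·m and M_Q = 220.5 kN·m (hogging).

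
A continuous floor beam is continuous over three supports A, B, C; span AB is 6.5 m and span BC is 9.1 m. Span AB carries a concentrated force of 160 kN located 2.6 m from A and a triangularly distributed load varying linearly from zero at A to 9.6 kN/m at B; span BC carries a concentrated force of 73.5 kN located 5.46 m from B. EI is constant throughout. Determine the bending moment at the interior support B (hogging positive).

Take M_B as the redundant. Released structure: two simple spans AB and BC with a hinge at B.
Discontinuity in slope at B on the released structure — sum the simple-span end rotations:
  span AB: point load 160 at a = 2.6: Pab(L + a)/(6LEI) = 378.6/EI
  span AB: triangular load, peak 9.6: w₀L³/(45EI) = 58.59/EI
  span BC: point load 73.5 at a = 5.46: Pab(L + b)/(6LEI) = 340.8/EI
  relative rotation θ_0 = (437.1 + 340.8)/EI = 778/EI
A unit hogging moment at B produces rotation L₁/(3EI) + L₂/(3EI) = 5.2/EI.
Slope continuity at B: θ_0 = M_B·5.2/EI, so M_B = 778/5.2 = 149.6 kN·m (hogging).

M_B = 149.6 kN·m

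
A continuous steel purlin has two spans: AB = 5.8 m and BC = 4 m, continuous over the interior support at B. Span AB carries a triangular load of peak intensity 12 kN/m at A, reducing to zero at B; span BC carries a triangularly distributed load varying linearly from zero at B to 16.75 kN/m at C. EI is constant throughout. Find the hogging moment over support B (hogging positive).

Take M_B as the redundant. Released structure: two simple spans AB and BC with a hinge at B.
Discontinuity in slope at B on the released structure — sum the simple-span end rotations:
  span AB: triangular load, peak 12: 7w₀L³/(360EI) = 45.53/EI
  span BC: triangular load, peak 16.75: 7w₀L³/(360EI) = 20.84/EI
  relative rotation θ_0 = (45.53 + 20.84)/EI = 66.37/EI
A unit hogging moment at B produces rotation L₁/(3EI) + L₂/(3EI) = 3.267/EI.
Slope continuity at B: θ_0 = M_B·3.267/EI, so M_B = 66.37/3.267 = 20.32 kN·m (hogging).

M_B = 20.32 kN·m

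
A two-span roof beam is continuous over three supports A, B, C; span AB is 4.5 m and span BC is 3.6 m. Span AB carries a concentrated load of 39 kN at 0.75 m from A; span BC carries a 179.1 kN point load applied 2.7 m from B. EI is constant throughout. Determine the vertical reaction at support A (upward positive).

R_A = 23.28 kN

Insert a hinge at B; M_B is the redundant, and each span becomes simply supported.
Discontinuity in slope at B on the released structure — sum the simple-span end rotations:
  span AB: point load 39 at a = 0.75: Pab(L + a)/(6LEI) = 21.33/EI
  span BC: point load 179.1 at a = 2.7: Pab(L + b)/(6LEI) = 90.67/EI
  relative rotation θ_0 = (21.33 + 90.67)/EI = 112/EI
A unit hogging moment at B produces rotation L₁/(3EI) + L₂/(3EI) = 2.7/EI.
Compatibility: M_B·(L₁+L₂)/(3EI) = θ_0, giving M_B = 41.48 kN·m (hogging).
Span AB, ΣM about A with M_B applied at B: R_B^{AB}·4.5 = 29.25 + 41.48, so R_B^{AB} = 15.72 kN and R_A = 39 − 15.72 = 23.28 kN.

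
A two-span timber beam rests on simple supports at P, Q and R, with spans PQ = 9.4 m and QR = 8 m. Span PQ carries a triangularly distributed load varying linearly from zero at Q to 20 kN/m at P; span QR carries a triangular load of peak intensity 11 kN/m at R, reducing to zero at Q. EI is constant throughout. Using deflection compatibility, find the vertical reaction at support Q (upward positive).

Take M_Q as the redundant. Released structure: two simple spans PQ and QR with a hinge at Q.
Rotations at Q on the released spans (each span's end-slope, ×1/EI):
  span PQ: triangular load, peak 20: 7w₀L³/(360EI) = 323/EI
  span QR: triangular load, peak 11: 7w₀L³/(360EI) = 109.5/EI
  relative rotation θ_0 = (323 + 109.5)/EI = 432.5/EI
A unit hogging moment at Q produces rotation L₁/(3EI) + L₂/(3EI) = 5.8/EI.
Slope continuity at Q: θ_0 = M_Q·5.8/EI, so M_Q = 432.5/5.8 = 74.57 kN·m (hogging).
Span PQ, ΣM about P with M_Q applied at Q: R_Q^{PQ}·9.4 = 294.5 + 74.57, so R_Q^{PQ} = 39.27 kN and R_P = 94 − 39.27 = 54.73 kN.
Span QR, ΣM about R: R_Q^{QR}·8 = 117.3 + 74.57, so R_Q^{QR} = 23.99 kN and R_R = 44 − 23.99 = 20.01 kN.
R_Q = 39.27 + 23.99 = 63.25 kN.

R_Q = 63.25 kN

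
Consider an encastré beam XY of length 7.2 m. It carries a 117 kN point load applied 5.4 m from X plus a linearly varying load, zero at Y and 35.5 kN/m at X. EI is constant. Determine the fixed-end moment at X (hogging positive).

Release both end moments; the primary structure is a simply-supported span XY with redundants M_X and M_Y.
Simple-span end rotations at X and Y under the given loads:
  at X: point load 117 at a = 5.4: Pab(L + b)/(6LEI) = 236.9/EI
  at Y: point load 117 at a = 5.4: Pab(L + a)/(6LEI) = 331.7/EI
  at X: triangular load, peak 35.5: w₀L³/(45EI) = 294.5/EI
  at Y: triangular load, peak 35.5: 7w₀L³/(360EI) = 257.6/EI
  θ_X0 = 531.4/EI,  θ_Y0 = 589.3/EI
Flexibility coefficients: a unit moment at one end gives L/(3EI) there and L/(6EI) at the far end, so f₁₁ = f₂₂ = 2.4/EI and f₁₂ = f₂₁ = 1.2/EI.
Compatibility — zero rotation at each built-in end:
  2.4 M_X + 1.2 M_Y = 531.4
  1.2 M_X + 2.4 M_Y = 589.3
Solving the pair gives M_X = 131.5 kN·m and M_Y = 179.8 kN·m (hogging).

M_X = 131.5 kN·m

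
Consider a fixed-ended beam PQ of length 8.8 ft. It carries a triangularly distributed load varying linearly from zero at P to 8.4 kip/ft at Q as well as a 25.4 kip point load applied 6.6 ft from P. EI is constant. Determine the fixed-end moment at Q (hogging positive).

Release both end moments; the primary structure is a simply-supported span PQ with redundants M_P and M_Q.
End rotations of the released simple span under the applied load (×1/EI):
  at P: triangular load, peak 8.4: 7w₀L³/(360EI) = 111.3/EI
  at Q: triangular load, peak 8.4: w₀L³/(45EI) = 127.2/EI
  at P: point load 25.4 at a = 6.6: Pab(L + b)/(6LEI) = 76.83/EI
  at Q: point load 25.4 at a = 6.6: Pab(L + a)/(6LEI) = 107.6/EI
  θ_P0 = 188.1/EI,  θ_Q0 = 234.8/EI
Flexibility coefficients: a unit moment at one end gives L/(3EI) there and L/(6EI) at the far end, so f₁₁ = f₂₂ = 2.933/EI and f₁₂ = f₂₁ = 1.467/EI.
Compatibility — zero rotation at each built-in end:
  2.933 M_P + 1.467 M_Q = 188.1
  1.467 M_P + 2.933 M_Q = 234.8
Solving the pair gives M_P = 32.16 kip·ft and M_Q = 63.96 kip·ft (hogging).

M_Q = 63.96 kip·ft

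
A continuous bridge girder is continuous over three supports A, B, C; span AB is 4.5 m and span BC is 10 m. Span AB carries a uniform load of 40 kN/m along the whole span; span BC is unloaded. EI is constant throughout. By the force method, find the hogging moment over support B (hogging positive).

Insert a hinge at B; M_B is the redundant, and each span becomes simply supported.
End slopes at the hinge B, treating each span as simply supported:
  span AB: UDL 40: wL³/(24EI) = 151.9/EI
  relative rotation θ_0 = (151.9 + 0)/EI = 151.9/EI
A unit hogging moment at B produces rotation L₁/(3EI) + L₂/(3EI) = 4.833/EI.
Compatibility: M_B·(L₁+L₂)/(3EI) = θ_0, giving M_B = 31.42 kN·m (hogging).

M_B = 31.42 kN·m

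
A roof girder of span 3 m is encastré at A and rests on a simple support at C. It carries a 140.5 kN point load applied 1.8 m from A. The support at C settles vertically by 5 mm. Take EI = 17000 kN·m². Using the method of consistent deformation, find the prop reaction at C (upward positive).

R_C = 51.25 kN

Choose R_C as the redundant. The primary structure is the cantilever fixed at A.
Downward deflection at the released point C due to the loads:
  point load 140.5 at a = 1.8: Pa²(3L − a)/(6EI) = 546.3/EI
Tip deflection under a unit load at C: L³/(3EI) = 9/EI.
With EI = 17000 kN·m²: δ_0 = 0.032133 m and δ_{CC} = 0.000529 m/kN.
Compatibility — the beam at C must follow the support down by 0.005 m: δ_0 − R_C·δ_{CC} = 0.005, so R_C = (0.032133 − 0.005)/0.000529 = 51.25 kN.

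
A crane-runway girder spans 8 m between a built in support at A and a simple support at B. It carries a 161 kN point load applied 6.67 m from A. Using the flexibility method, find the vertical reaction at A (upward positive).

Release the roller at B. Primary structure: cantilever fixed at A.
Primary-structure tip deflection at B by superposition:
  point load 161 at a = 6.67: Pa²(3L − a)/(6EI) = 20688/EI
Tip deflection under a unit load at B: L³/(3EI) = 170.7/EI.
Compatibility at B: δ_0 − R_B·δ_{BB} = 0, so R_B = 20688/170.7 = 121.2 kN.
Vertical equilibrium: R_A = ΣP − R_B = 161 − 121.2 = 39.78 kN.

R_A = 39.78 kN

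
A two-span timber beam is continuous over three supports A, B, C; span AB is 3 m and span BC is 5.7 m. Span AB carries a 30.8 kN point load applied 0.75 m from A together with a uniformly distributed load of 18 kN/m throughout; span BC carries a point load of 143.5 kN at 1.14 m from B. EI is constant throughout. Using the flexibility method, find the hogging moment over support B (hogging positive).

Insert a hinge at B; M_B is the redundant, and each span becomes simply supported.
Discontinuity in slope at B on the released structure — sum the simple-span end rotations:
  span AB: point load 30.8 at a = 0.75: Pab(L + a)/(6LEI) = 10.83/EI
  span AB: UDL 18: wL³/(24EI) = 20.25/EI
  span BC: point load 143.5 at a = 1.14: Pab(L + b)/(6LEI) = 223.8/EI
  relative rotation θ_0 = (31.08 + 223.8)/EI = 254.9/EI
A unit hogging moment at B produces rotation L₁/(3EI) + L₂/(3EI) = 2.9/EI.
Compatibility: M_B·(L₁+L₂)/(3EI) = θ_0, giving M_B = 87.89 kN·m (hogging).

M_B = 87.89 kN·m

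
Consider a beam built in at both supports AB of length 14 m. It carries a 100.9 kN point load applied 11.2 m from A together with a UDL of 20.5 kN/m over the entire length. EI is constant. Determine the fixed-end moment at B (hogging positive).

M_B = 515.6 kN·m

Release both end moments; the primary structure is a simply-supported span AB with redundants M_A and M_B.
On the primary (simply-supported) span, the end slopes from the loading are:
  at A: point load 100.9 at a = 11.2: Pab(L + b)/(6LEI) = 632.8/EI
  at B: point load 100.9 at a = 11.2: Pab(L + a)/(6LEI) = 949.3/EI
  at A: UDL 20.5: wL³/(24EI) = 2344/EI
  at B: UDL 20.5: wL³/(24EI) = 2344/EI
  θ_A0 = 2977/EI,  θ_B0 = 3293/EI
Flexibility coefficients: a unit moment at one end gives L/(3EI) there and L/(6EI) at the far end, so f₁₁ = f₂₂ = 4.667/EI and f₁₂ = f₂₁ = 2.333/EI.
Compatibility — zero rotation at each built-in end:
  4.667 M_A + 2.333 M_B = 2977
  2.333 M_A + 4.667 M_B = 3293
Solving the pair gives M_A = 380 kN·m and M_B = 515.6 kN·m (hogging).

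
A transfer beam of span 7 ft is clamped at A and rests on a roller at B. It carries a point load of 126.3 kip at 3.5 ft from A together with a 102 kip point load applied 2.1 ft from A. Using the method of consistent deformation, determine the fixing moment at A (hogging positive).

Remove the prop at B; the released (primary) structure is a cantilever built in at A.
Deflection at B on the released cantilever, summing each load's contribution:
  point load 126.3 at a = 3.5: Pa²(3L − a)/(6EI) = 4513/EI
  point load 102 at a = 2.1: Pa²(3L − a)/(6EI) = 1417/EI
  δ_0 = 5930/EI
Tip deflection under a unit load at B: L³/(3EI) = 114.3/EI.
Compatibility at B: δ_0 − R_B·δ_{BB} = 0, so R_B = 5930/114.3 = 51.86 kip.
Moment equilibrium about A: M_A = Σ(load moments about A) − R_B·L = 656.2 − 51.86×7 = 293.2 kip·ft.

M_A = 293.2 kip·ft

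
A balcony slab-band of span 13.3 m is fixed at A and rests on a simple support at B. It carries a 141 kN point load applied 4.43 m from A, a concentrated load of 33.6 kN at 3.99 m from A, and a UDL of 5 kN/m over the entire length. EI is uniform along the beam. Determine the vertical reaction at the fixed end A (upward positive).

R_A = 191.2 kN

Take the reaction at B as the redundant and release it; the primary structure is a cantilever fixed at A.
Deflection at B on the released cantilever, summing each load's contribution:
  point load 141 at a = 4.43: Pa²(3L − a)/(6EI) = 16358/EI
  point load 33.6 at a = 3.99: Pa²(3L − a)/(6EI) = 3201/EI
  UDL 5: wL⁴/(8EI) = 19556/EI
  δ_0 = 39116/EI
Tip deflection under a unit load at B: L³/(3EI) = 784.2/EI.
Compatibility at B: δ_0 − R_B·δ_{BB} = 0, so R_B = 39116/784.2 = 49.88 kN.
Vertical equilibrium: R_A = ΣP − R_B = 241.1 − 49.88 = 191.2 kN.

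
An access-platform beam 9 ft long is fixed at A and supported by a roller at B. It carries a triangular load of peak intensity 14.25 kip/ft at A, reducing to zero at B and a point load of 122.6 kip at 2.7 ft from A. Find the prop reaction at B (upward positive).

Choose R_B as the redundant. The primary structure is the cantilever fixed at A.
Downward deflection at the released point B due to the loads:
  triangular load, peak 14.25 at the fixed end: w₀L⁴/(30EI) = 3116/EI
  point load 122.6 at a = 2.7: Pa²(3L − a)/(6EI) = 3620/EI
  δ_0 = 6736/EI
Tip deflection under a unit load at B: L³/(3EI) = 243/EI.
The prop prevents deflection at B: R_B = δ_0/δ_{BB} = 6736/243 = 27.72 kip.

R_B = 27.72 kip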